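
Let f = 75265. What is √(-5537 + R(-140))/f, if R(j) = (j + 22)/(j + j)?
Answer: I*√27129235/5268550 ≈ 0.00098862*I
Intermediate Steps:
R(j) = (22 + j)/(2*j) (R(j) = (22 + j)/((2*j)) = (22 + j)*(1/(2*j)) = (22 + j)/(2*j))
√(-5537 + R(-140))/f = √(-5537 + (½)*(22 - 140)/(-140))/75265 = √(-5537 + (½)*(-1/140)*(-118))*(1/75265) = √(-5537 + 59/140)*(1/75265) = √(-775121/140)*(1/75265) = (I*√27129235/70)*(1/75265) = I*√27129235/5268550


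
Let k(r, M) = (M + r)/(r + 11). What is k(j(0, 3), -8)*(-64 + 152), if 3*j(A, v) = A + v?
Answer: -154/3 ≈ -51.333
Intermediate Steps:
j(A, v) = A/3 + v/3 (j(A, v) = (A + v)/3 = A/3 + v/3)
k(r, M) = (M + r)/(11 + r)
k(j(0, 3), -8)*(-64 + 152) = ((-8 + ((⅓)*0 + (⅓)*3))/(11 + ((⅓)*0 + (⅓)*3)))*(-64 + 152) = ((-8 + (0 + 1))/(11 + (0 + 1)))*88 = ((-8 + 1)/(11 + 1))*88 = (-7/12)*88 = ((1/12)*(-7))*88 = -7/12*88 = -154/3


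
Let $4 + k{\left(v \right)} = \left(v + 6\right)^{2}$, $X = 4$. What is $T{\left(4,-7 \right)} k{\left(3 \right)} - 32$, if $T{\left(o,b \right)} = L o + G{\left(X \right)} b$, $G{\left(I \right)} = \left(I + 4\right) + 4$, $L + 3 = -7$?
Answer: $-9580$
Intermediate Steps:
$L = -10$ ($L = -3 - 7 = -10$)
$G{\left(I \right)} = 8 + I$ ($G{\left(I \right)} = \left(4 + I\right) + 4 = 8 + I$)
$k{\left(v \right)} = -4 + \left(6 + v\right)^{2}$ ($k{\left(v \right)} = -4 + \left(v + 6\right)^{2} = -4 + \left(6 + v\right)^{2}$)
$T{\left(o,b \right)} = - 10 o + 12 b$ ($T{\left(o,b \right)} = - 10 o + \left(8 + 4\right) b = - 10 o + 12 b$)
$T{\left(4,-7 \right)} k{\left(3 \right)} - 32 = \left(\left(-10\right) 4 + 12 \left(-7\right)\right) \left(-4 + \left(6 + 3\right)^{2}\right) - 32 = \left(-40 - 84\right) \left(-4 + 9^{2}\right) - 32 = - 124 \left(-4 + 81\right) - 32 = \left(-124\right) 77 - 32 = -9548 - 32 = -9580$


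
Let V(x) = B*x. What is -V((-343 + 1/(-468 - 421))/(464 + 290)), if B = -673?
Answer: -7892944/25781 ≈ -306.15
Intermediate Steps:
V(x) = -673*x
-V((-343 + 1/(-468 - 421))/(464 + 290)) = -(-673)*(-343 + 1/(-468 - 421))/(464 + 290) = -(-673)*(-343 + 1/(-889))/754 = -(-673)*(-343 - 1/889)*(1/754) = -(-673)*(-304928/889*1/754) = -(-673)*(-11728)/25781 = -1*7892944/25781 = -7892944/25781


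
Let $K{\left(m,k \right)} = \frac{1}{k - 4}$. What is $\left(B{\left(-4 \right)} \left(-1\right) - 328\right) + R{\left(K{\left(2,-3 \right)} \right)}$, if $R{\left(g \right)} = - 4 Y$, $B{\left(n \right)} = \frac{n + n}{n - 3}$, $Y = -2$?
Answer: $- \frac{2248}{7} \approx -321.14$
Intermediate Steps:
$K{\left(m,k \right)} = \frac{1}{-4 + k}$
$B{\left(n \right)} = \frac{2 n}{-3 + n}$
$R{\left(g \right)} = 8$ ($R{\left(g \right)} = \left(-4\right) \left(-2\right) = 8$)
$\left(B{\left(-4 \right)} \left(-1\right) - 328\right) + R{\left(K{\left(2,-3 \right)} \right)} = \left(2 \left(-4\right) \frac{1}{-3 - 4} \left(-1\right) - 328\right) + 8 = \left(2 \left(-4\right) \frac{1}{-7} \left(-1\right) - 328\right) + 8 = \left(2 \left(-4\right) \left(- \frac{1}{7}\right) \left(-1\right) - 328\right) + 8 = \left(\frac{8}{7} \left(-1\right) - 328\right) + 8 = \left(- \frac{8}{7} - 328\right) + 8 = - \frac{2304}{7} + 8 = - \frac{2248}{7}$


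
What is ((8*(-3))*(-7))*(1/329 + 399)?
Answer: 3150528/47 ≈ 67033.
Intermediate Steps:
((8*(-3))*(-7))*(1/329 + 399) = (-24*(-7))*(1/329 + 399) = 168*(131272/329) = 3150528/47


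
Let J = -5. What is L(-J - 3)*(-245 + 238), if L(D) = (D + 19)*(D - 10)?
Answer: 1176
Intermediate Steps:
L(D) = (-10 + D)*(19 + D) (L(D) = (19 + D)*(-10 + D) = (-10 + D)*(19 + D))
L(-J - 3)*(-245 + 238) = (-190 + (-1*(-5) - 3)² + 9*(-1*(-5) - 3))*(-245 + 238) = (-190 + (5 - 3)² + 9*(5 - 3))*(-7) = (-190 + 2² + 9*2)*(-7) = (-190 + 4 + 18)*(-7) = -168*(-7) = 1176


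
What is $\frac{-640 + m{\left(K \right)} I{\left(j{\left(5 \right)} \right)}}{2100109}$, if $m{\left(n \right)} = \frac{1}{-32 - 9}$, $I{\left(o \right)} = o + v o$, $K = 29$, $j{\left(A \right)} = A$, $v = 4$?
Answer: $- \frac{26265}{86104469} \approx -0.00030504$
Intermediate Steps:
$I{\left(o \right)} = 5 o$ ($I{\left(o \right)} = o + 4 o = 5 o$)
$m{\left(n \right)} = - \frac{1}{41}$ ($m{\left(n \right)} = \frac{1}{-41} = - \frac{1}{41}$)
$\frac{-640 + m{\left(K \right)} I{\left(j{\left(5 \right)} \right)}}{2100109} = \frac{-640 - \frac{5 \cdot 5}{41}}{2100109} = \left(-640 - \frac{25}{41}\right) \frac{1}{2100109} = \left(- \frac{26265}{41}\right) \frac{1}{2100109} = - \frac{26265}{86104469}$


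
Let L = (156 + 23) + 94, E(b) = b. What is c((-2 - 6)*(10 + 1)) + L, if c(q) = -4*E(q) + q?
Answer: 537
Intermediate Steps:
L = 273 (L = 179 + 94 = 273)
c(q) = -3*q (c(q) = -4*q + q = -3*q)
c((-2 - 6)*(10 + 1)) + L = -3*(-2 - 6)*(10 + 1) + 273 = -(-24)*11 + 273 = -3*(-88) + 273 = 264 + 273 = 537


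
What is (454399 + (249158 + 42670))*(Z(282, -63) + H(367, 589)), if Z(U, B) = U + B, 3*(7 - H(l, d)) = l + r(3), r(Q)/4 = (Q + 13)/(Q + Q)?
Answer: 672350527/9 ≈ 7.4706e+7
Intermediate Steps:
r(Q) = 2*(13 + Q)/Q (r(Q) = 4*((Q + 13)/(Q + Q)) = 4*((13 + Q)/((2*Q))) = 4*((13 + Q)*(1/(2*Q))) = 4*((13 + Q)/(2*Q)) = 2*(13 + Q)/Q)
H(l, d) = 31/9 - l/3 (H(l, d) = 7 - (l + (2 + 26/3))/3 = 7 - (l + 32/3)/3 = 7 - (32/3 + l)/3 = 7 + (-32/9 - l/3) = 31/9 - l/3)
Z(U, B) = B + U
(454399 + (249158 + 42670))*(Z(282, -63) + H(367, 589)) = (454399 + (249158 + 42670))*((-63 + 282) + (31/9 - ⅓*367)) = (454399 + 291828)*(219 + (31/9 - 367/3)) = 746227*(219 - 1070/9) = 746227*(901/9) = 672350527/9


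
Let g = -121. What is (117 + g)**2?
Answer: 16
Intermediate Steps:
(117 + g)**2 = (117 - 121)**2 = (-4)**2 = 16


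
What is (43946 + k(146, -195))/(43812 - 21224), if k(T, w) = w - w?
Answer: 21973/11294 ≈ 1.9455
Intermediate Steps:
k(T, w) = 0
(43946 + k(146, -195))/(43812 - 21224) = (43946 + 0)/(43812 - 21224) = 43946/22588 = 43946*(1/22588) = 21973/11294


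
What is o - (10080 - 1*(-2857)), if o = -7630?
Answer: -20567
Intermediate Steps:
o - (10080 - 1*(-2857)) = -7630 - (10080 - 1*(-2857)) = -7630 - (10080 + 2857) = -7630 - 1*12937 = -7630 - 12937 = -20567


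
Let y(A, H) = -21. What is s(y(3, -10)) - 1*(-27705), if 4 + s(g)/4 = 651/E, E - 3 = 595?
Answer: 8280313/299 ≈ 27693.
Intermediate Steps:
E = 598 (E = 3 + 595 = 598)
s(g) = -3482/299 (s(g) = -16 + 4*(651/598) = -16 + 1302/299 = -3482/299)
s(y(3, -10)) - 1*(-27705) = -3482/299 - 1*(-27705) = -3482/299 + 27705 = 8280313/299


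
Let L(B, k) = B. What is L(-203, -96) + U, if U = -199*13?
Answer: -2790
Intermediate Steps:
U = -2587
L(-203, -96) + U = -203 - 2587 = -2790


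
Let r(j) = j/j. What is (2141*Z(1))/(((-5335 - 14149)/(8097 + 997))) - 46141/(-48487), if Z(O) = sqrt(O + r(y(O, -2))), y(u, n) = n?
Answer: 46141/48487 - 9735127*sqrt(2)/9742 ≈ -1412.3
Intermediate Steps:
r(j) = 1
Z(O) = sqrt(1 + O) (Z(O) = sqrt(O + 1) = sqrt(1 + O))
(2141*Z(1))/(((-5335 - 14149)/(8097 + 997))) - 46141/(-48487) = (2141*sqrt(1 + 1))/(((-5335 - 14149)/(8097 + 997))) - 46141/(-48487) = (2141*sqrt(2))/((-19484/9094)) - 46141*(-1/48487) = (2141*sqrt(2))/((-19484*1/9094)) + 46141/48487 = (2141*sqrt(2))/(-9742/4547) + 46141/48487 = (2141*sqrt(2))*(-4547/9742) + 46141/48487 = -9735127*sqrt(2)/9742 + 46141/48487 = 46141/48487 - 9735127*sqrt(2)/9742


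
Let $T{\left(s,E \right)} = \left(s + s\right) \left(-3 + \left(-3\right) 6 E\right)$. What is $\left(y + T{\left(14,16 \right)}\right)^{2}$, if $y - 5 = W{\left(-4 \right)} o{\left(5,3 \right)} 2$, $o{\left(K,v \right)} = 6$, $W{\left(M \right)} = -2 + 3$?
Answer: $66113161$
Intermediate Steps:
$W{\left(M \right)} = 1$
$T{\left(s,E \right)} = 2 s \left(-3 - 18 E\right)$
$y = 17$ ($y = 5 + 1 \cdot 6 \cdot 2 = 5 + 6 \cdot 2 = 5 + 12 = 17$)
$\left(y + T{\left(14,16 \right)}\right)^{2} = \left(17 - 84 \left(1 + 6 \cdot 16\right)\right)^{2} = \left(17 - 84 \left(1 + 96\right)\right)^{2} = \left(17 - 84 \cdot 97\right)^{2} = \left(17 - 8148\right)^{2} = \left(-8131\right)^{2} = 66113161$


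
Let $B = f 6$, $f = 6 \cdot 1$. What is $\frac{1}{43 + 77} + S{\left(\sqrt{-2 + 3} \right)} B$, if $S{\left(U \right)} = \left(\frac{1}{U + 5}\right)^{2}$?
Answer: $\frac{121}{120} \approx 1.0083$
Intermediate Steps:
$f = 6$
$B = 36$ ($B = 6 \cdot 6 = 36$)
$S{\left(U \right)} = \frac{1}{\left(5 + U\right)^{2}}$ ($S{\left(U \right)} = \left(\frac{1}{5 + U}\right)^{2} = \frac{1}{\left(5 + U\right)^{2}}$)
$\frac{1}{43 + 77} + S{\left(\sqrt{-2 + 3} \right)} B = \frac{1}{43 + 77} + \frac{1}{\left(5 + \sqrt{-2 + 3}\right)^{2}} \cdot 36 = \frac{1}{120} + \frac{1}{\left(5 + \sqrt{1}\right)^{2}} \cdot 36 = \frac{1}{120} + \frac{1}{\left(5 + 1\right)^{2}} \cdot 36 = \frac{1}{120} + \frac{1}{36} \cdot 36 = \frac{1}{120} + 1 = \frac{121}{120}$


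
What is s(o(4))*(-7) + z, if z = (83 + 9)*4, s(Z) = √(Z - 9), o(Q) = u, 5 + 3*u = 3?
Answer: 368 - 7*I*√87/3 ≈ 368.0 - 21.764*I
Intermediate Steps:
u = -⅔ (u = -5/3 + (⅓)*3 = -5/3 + 1 = -⅔ ≈ -0.66667)
o(Q) = -⅔
s(Z) = √(-9 + Z)
z = 368 (z = 92*4 = 368)
s(o(4))*(-7) + z = √(-9 - ⅔)*(-7) + 368 = √(-29/3)*(-7) + 368 = (I*√87/3)*(-7) + 368 = -7*I*√87/3 + 368 = 368 - 7*I*√87/3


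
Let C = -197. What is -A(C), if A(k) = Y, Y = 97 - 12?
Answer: -85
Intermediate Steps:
Y = 85
A(k) = 85
-A(C) = -1*85 = -85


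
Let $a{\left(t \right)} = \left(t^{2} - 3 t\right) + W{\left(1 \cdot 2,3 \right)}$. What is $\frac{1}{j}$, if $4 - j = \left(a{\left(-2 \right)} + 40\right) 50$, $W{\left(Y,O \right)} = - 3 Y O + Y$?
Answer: $- \frac{1}{1696} \approx -0.00058962$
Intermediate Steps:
$W{\left(Y,O \right)} = Y - 3 O Y$ ($W{\left(Y,O \right)} = - 3 O Y + Y = Y - 3 O Y$)
$a{\left(t \right)} = -16 + t^{2} - 3 t$ ($a{\left(t \right)} = \left(t^{2} - 3 t\right) + 1 \cdot 2 \left(1 - 9\right) = \left(t^{2} - 3 t\right) + 2 \left(1 - 9\right) = \left(t^{2} - 3 t\right) + 2 \left(-8\right) = \left(t^{2} - 3 t\right) - 16 = -16 + t^{2} - 3 t$)
$j = -1696$ ($j = 4 - \left(\left(-16 + \left(-2\right)^{2} - -6\right) + 40\right) 50 = 4 - \left(\left(-16 + 4 + 6\right) + 40\right) 50 = 4 - \left(-6 + 40\right) 50 = 4 - 34 \cdot 50 = 4 - 1700 = -1696$)
$\frac{1}{j} = \frac{1}{-1696} = - \frac{1}{1696}$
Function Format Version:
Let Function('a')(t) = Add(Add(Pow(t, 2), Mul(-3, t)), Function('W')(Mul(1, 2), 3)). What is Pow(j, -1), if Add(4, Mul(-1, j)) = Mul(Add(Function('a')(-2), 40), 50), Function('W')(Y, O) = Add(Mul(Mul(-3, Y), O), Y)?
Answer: Rational(-1, 1696) ≈ -0.00058962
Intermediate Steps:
Function('W')(Y, O) = Add(Y, Mul(-3, O, Y)) (Function('W')(Y, O) = Add(Mul(-3, O, Y), Y) = Add(Y, Mul(-3, O, Y)))
Function('a')(t) = Add(-16, Pow(t, 2), Mul(-3, t)) (Function('a')(t) = Add(Add(Pow(t, 2), Mul(-3, t)), Mul(Mul(1, 2), Add(1, Mul(-3, 3)))) = Add(Add(Pow(t, 2), Mul(-3, t)), Mul(2, Add(1, -9))) = Add(Add(Pow(t, 2), Mul(-3, t)), Mul(2, -8)) = Add(Add(Pow(t, 2), Mul(-3, t)), -16) = Add(-16, Pow(t, 2), Mul(-3, t)))
j = -1696 (j = Add(4, Mul(-1, Mul(Add(Add(-16, Pow(-2, 2), Mul(-3, -2)), 40), 50))) = Add(4, Mul(-1, Mul(Add(Add(-16, 4, 6), 40), 50))) = Add(4, Mul(-1, Mul(Add(-6, 40), 50))) = Add(4, Mul(-1, Mul(34, 50))) = Add(4, Mul(-1, 1700)) = Add(4, -1700) = -1696)
Pow(j, -1) = Pow(-1696, -1) = Rational(-1, 1696)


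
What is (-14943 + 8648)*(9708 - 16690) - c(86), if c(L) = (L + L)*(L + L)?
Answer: 43922106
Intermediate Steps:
c(L) = 4*L² (c(L) = (2*L)*(2*L) = 4*L²)
(-14943 + 8648)*(9708 - 16690) - c(86) = (-14943 + 8648)*(9708 - 16690) - 4*86² = -6295*(-6982) - 4*7396 = 43951690 - 1*29584 = 43951690 - 29584 = 43922106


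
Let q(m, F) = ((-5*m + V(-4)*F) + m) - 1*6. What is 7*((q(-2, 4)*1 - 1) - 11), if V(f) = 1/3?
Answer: -182/3 ≈ -60.667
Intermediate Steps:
V(f) = 1/3
q(m, F) = -6 - 4*m + F/3 (q(m, F) = ((-5*m + F/3) + m) - 1*6 = (-4*m + F/3) - 6 = -6 - 4*m + F/3)
7*((q(-2, 4)*1 - 1) - 11) = 7*(((-6 - 4*(-2) + (1/3)*4)*1 - 1) - 11) = 7*(((-6 + 8 + 4/3)*1 - 1) - 11) = 7*(((10/3)*1 - 1) - 11) = 7*((10/3 - 1) - 11) = 7*(7/3 - 11) = 7*(-26/3) = -182/3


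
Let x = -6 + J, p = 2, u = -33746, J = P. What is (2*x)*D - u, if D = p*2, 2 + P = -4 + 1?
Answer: 33658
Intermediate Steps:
P = -5 (P = -2 + (-4 + 1) = -2 - 3 = -5)
J = -5
x = -11 (x = -6 - 5 = -11)
D = 4 (D = 2*2 = 4)
(2*x)*D - u = (2*(-11))*4 - 1*(-33746) = -22*4 + 33746 = -88 + 33746 = 33658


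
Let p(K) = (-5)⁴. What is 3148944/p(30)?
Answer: 3148944/625 ≈ 5038.3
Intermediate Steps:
p(K) = 625
3148944/p(30) = 3148944/625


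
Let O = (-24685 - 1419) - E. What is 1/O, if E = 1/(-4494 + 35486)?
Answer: -30992/809015169 ≈ -3.8308e-5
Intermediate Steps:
E = 1/30992 ≈ 3.2266e-5
O = -809015169/30992 (O = (-24685 - 1419) - 1*1/30992 = -26104 - 1/30992 = -809015169/30992 ≈ -26104.)
1/O = 1/(-809015169/30992) = -30992/809015169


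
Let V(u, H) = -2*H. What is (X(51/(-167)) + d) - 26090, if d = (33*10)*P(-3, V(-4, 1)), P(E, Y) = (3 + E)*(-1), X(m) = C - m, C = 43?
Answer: -4349798/167 ≈ -26047.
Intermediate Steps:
X(m) = 43 - m
P(E, Y) = -3 - E
d = 0 (d = (33*10)*(-3 - 1*(-3)) = 330*(-3 + 3) = 330*0 = 0)
(X(51/(-167)) + d) - 26090 = ((43 - 51/(-167)) + 0) - 26090 = ((43 - 51*(-1)/167) + 0) - 26090 = ((43 - 1*(-51/167)) + 0) - 26090 = ((43 + 51/167) + 0) - 26090 = (7232/167 + 0) - 26090 = 7232/167 - 26090 = -4349798/167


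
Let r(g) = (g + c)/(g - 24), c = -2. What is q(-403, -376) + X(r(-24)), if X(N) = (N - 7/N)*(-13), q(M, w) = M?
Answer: -5809/24 ≈ -242.04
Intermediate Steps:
r(g) = (-2 + g)/(-24 + g) (r(g) = (g - 2)/(g - 24) = (-2 + g)/(-24 + g))
X(N) = -13*N + 91/N
q(-403, -376) + X(r(-24)) = -403 + (-13*(-2 - 24)/(-24 - 24) + 91/(((-2 - 24)/(-24 - 24)))) = -403 + (-13*(-26)/(-48) + 91/((-26/(-48)))) = -403 + (-(-13)*(-26)/48 + 91/((-1/48*(-26)))) = -403 + (-13*13/24 + 91/(13/24)) = -403 + (-169/24 + 91*(24/13)) = -403 + (-169/24 + 168) = -403 + 3863/24 = -5809/24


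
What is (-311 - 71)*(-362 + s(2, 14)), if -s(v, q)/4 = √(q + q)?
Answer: 138284 + 3056*√7 ≈ 1.4637e+5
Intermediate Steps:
s(v, q) = -4*√2*√q (s(v, q) = -4*√(q + q) = -4*√2*√q)
(-311 - 71)*(-362 + s(2, 14)) = (-311 - 71)*(-362 - 4*√2*√14) = -382*(-362 - 8*√7) = 138284 + 3056*√7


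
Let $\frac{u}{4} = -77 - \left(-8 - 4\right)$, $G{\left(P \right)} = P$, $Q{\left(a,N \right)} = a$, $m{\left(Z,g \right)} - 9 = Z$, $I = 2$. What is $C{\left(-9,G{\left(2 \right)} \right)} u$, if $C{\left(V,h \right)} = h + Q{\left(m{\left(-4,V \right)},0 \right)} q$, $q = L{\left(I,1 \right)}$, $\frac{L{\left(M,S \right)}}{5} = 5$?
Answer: $-33020$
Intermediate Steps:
$m{\left(Z,g \right)} = 9 + Z$
$L{\left(M,S \right)} = 25$ ($L{\left(M,S \right)} = 5 \cdot 5 = 25$)
$q = 25$
$C{\left(V,h \right)} = 125 + h$ ($C{\left(V,h \right)} = h + \left(9 - 4\right) 25 = h + 5 \cdot 25 = h + 125 = 125 + h$)
$u = -260$ ($u = 4 \left(-77 - \left(-8 - 4\right)\right) = 4 \left(-77 - -12\right) = 4 \left(-77 + 12\right) = 4 \left(-65\right) = -260$)
$C{\left(-9,G{\left(2 \right)} \right)} u = \left(125 + 2\right) \left(-260\right) = 127 \left(-260\right) = -33020$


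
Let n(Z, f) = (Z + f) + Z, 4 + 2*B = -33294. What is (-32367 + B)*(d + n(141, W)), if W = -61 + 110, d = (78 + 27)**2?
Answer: -556625696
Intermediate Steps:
B = -16649 (B = -2 + (1/2)*(-33294) = -2 - 16647 = -16649)
d = 11025 (d = 105**2 = 11025)
W = 49
n(Z, f) = f + 2*Z
(-32367 + B)*(d + n(141, W)) = (-32367 - 16649)*(11025 + (49 + 2*141)) = -49016*(11025 + (49 + 282)) = -49016*(11025 + 331) = -49016*11356 = -556625696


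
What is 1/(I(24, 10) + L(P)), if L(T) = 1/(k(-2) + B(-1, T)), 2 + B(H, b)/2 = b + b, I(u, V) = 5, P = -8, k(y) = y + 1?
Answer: 37/184 ≈ 0.20109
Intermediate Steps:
k(y) = 1 + y
B(H, b) = -4 + 4*b (B(H, b) = -4 + 2*(b + b) = -4 + 2*(2*b) = -4 + 4*b)
L(T) = 1/(-5 + 4*T) (L(T) = 1/((1 - 2) + (-4 + 4*T)) = 1/(-1 + (-4 + 4*T)) = 1/(-5 + 4*T))
1/(I(24, 10) + L(P)) = 1/(5 + 1/(-5 + 4*(-8))) = 1/(5 + 1/(-5 - 32)) = 1/(5 + 1/(-37)) = 1/(5 - 1/37) = 1/(184/37) = 37/184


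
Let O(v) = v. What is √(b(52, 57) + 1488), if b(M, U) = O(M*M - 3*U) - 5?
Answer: 4*√251 ≈ 63.372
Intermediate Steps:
b(M, U) = -5 + M² - 3*U (b(M, U) = (M*M - 3*U) - 5 = (M² - 3*U) - 5 = -5 + M² - 3*U)
√(b(52, 57) + 1488) = √((-5 + 52² - 3*57) + 1488) = √((-5 + 2704 - 171) + 1488) = √(2528 + 1488) = √4016 = 4*√251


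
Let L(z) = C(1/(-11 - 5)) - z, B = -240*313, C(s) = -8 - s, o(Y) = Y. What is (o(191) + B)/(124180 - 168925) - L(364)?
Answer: 267476359/715920 ≈ 373.61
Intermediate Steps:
B = -75120
L(z) = -127/16 - z (L(z) = (-8 - 1/(-11 - 5)) - z = (-8 - 1/(-16)) - z = (-8 - 1*(-1/16)) - z = (-8 + 1/16) - z = -127/16 - z)
(o(191) + B)/(124180 - 168925) - L(364) = (191 - 75120)/(124180 - 168925) - (-127/16 - 1*364) = -74929/(-44745) - (-127/16 - 364) = -74929*(-1/44745) - 1*(-5951/16) = 74929/44745 + 5951/16 = 267476359/715920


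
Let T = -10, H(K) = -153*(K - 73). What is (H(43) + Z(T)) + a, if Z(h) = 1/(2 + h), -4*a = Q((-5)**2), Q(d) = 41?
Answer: 36637/8 ≈ 4579.6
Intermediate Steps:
H(K) = 11169 - 153*K (H(K) = -153*(-73 + K) = 11169 - 153*K)
a = -41/4 (a = -1/4*41 = -41/4 ≈ -10.250)
(H(43) + Z(T)) + a = ((11169 - 153*43) + 1/(2 - 10)) - 41/4 = ((11169 - 6579) + 1/(-8)) - 41/4 = (4590 - 1/8) - 41/4 = 36719/8 - 41/4 = 36637/8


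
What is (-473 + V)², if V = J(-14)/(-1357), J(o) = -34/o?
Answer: 20187444385936/90231001 ≈ 2.2373e+5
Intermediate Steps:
V = -17/9499 (V = -34/(-14)/(-1357) = -34*(-1/14)*(-1/1357) = (17/7)*(-1/1357) = -17/9499 ≈ -0.0017897)
(-473 + V)² = (-473 - 17/9499)² = (-4493044/9499)² = 20187444385936/90231001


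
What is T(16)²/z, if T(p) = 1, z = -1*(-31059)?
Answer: 1/31059 ≈ 3.2197e-5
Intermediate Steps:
z = 31059
T(16)²/z = 1²/31059 = 1*(1/31059) = 1/31059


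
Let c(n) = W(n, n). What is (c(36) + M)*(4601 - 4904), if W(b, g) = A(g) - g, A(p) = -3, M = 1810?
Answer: -536613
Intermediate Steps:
W(b, g) = -3 - g
c(n) = -3 - n
(c(36) + M)*(4601 - 4904) = ((-3 - 1*36) + 1810)*(4601 - 4904) = ((-3 - 36) + 1810)*(-303) = (-39 + 1810)*(-303) = 1771*(-303) = -536613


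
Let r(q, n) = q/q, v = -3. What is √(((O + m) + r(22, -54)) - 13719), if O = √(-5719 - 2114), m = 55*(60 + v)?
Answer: √(-10583 + I*√7833) ≈ 0.4302 + 102.87*I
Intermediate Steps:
m = 3135 (m = 55*(60 - 3) = 55*57 = 3135)
r(q, n) = 1
O = I*√7833 (O = √(-7833) = I*√7833 ≈ 88.504*I)
√(((O + m) + r(22, -54)) - 13719) = √(((I*√7833 + 3135) + 1) - 13719) = √(((3135 + I*√7833) + 1) - 13719) = √((3136 + I*√7833) - 13719) = √(-10583 + I*√7833)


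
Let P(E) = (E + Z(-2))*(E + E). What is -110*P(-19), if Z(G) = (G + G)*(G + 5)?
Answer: -129580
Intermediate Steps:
Z(G) = 2*G*(5 + G) (Z(G) = (2*G)*(5 + G) = 2*G*(5 + G))
P(E) = 2*E*(-12 + E) (P(E) = (E + 2*(-2)*(5 - 2))*(E + E) = (E + 2*(-2)*3)*(2*E) = (E - 12)*(2*E) = (-12 + E)*(2*E) = 2*E*(-12 + E))
-110*P(-19) = -220*(-19)*(-12 - 19) = -220*(-19)*(-31) = -110*1178 = -129580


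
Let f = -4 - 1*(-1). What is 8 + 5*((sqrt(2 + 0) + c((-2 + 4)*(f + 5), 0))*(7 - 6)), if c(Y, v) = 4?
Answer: 28 + 5*sqrt(2) ≈ 35.071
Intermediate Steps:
f = -3 (f = -4 + 1 = -3)
8 + 5*((sqrt(2 + 0) + c((-2 + 4)*(f + 5), 0))*(7 - 6)) = 8 + 5*((sqrt(2 + 0) + 4)*(7 - 6)) = 8 + 5*((sqrt(2) + 4)*1) = 8 + 5*((4 + sqrt(2))*1) = 8 + 5*(4 + sqrt(2)) = 8 + (20 + 5*sqrt(2)) = 28 + 5*sqrt(2)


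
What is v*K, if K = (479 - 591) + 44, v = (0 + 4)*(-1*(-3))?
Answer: -816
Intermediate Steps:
v = 12 (v = 4*3 = 12)
K = -68 (K = -112 + 44 = -68)
v*K = 12*(-68) = -816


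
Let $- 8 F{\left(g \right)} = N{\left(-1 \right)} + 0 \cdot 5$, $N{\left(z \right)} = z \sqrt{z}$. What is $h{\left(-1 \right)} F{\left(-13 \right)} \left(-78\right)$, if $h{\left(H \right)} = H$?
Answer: $\frac{39 i}{4} \approx 9.75 i$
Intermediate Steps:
$N{\left(z \right)} = z^{\frac{3}{2}}$
$F{\left(g \right)} = \frac{i}{8}$ ($F{\left(g \right)} = - \frac{\left(-1\right)^{\frac{3}{2}} + 0 \cdot 5}{8} = - \frac{- i + 0}{8} = - \frac{\left(-1\right) i}{8} = \frac{i}{8}$)
$h{\left(-1 \right)} F{\left(-13 \right)} \left(-78\right) = - \frac{i}{8} \left(-78\right) = \frac{39 i}{4}$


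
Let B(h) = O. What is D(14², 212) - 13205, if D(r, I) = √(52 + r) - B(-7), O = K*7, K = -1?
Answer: -13198 + 2*√62 ≈ -13182.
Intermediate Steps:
O = -7 (O = -1*7 = -7)
B(h) = -7
D(r, I) = 7 + √(52 + r) (D(r, I) = √(52 + r) - 1*(-7) = √(52 + r) + 7 = 7 + √(52 + r))
D(14², 212) - 13205 = (7 + √(52 + 14²)) - 13205 = (7 + √(52 + 196)) - 13205 = (7 + √248) - 13205 = (7 + 2*√62) - 13205 = -13198 + 2*√62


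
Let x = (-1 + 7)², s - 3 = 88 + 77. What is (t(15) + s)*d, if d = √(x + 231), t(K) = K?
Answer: 183*√267 ≈ 2990.2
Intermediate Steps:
s = 168 (s = 3 + (88 + 77) = 3 + 165 = 168)
x = 36 (x = 6² = 36)
d = √267 (d = √(36 + 231) = √267 ≈ 16.340)
(t(15) + s)*d = (15 + 168)*√267 = 183*√267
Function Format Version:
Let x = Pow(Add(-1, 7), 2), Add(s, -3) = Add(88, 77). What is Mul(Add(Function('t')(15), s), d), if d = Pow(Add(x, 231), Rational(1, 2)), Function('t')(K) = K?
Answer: Mul(183, Pow(267, Rational(1, 2))) ≈ 2990.2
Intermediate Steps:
s = 168 (s = Add(3, Add(88, 77)) = Add(3, 165) = 168)
x = 36 (x = Pow(6, 2) = 36)
d = Pow(267, Rational(1, 2)) (d = Pow(Add(36, 231), Rational(1, 2)) = Pow(267, Rational(1, 2)) ≈ 16.340)
Mul(Add(Function('t')(15), s), d) = Mul(Add(15, 168), Pow(267, Rational(1, 2))) = Mul(183, Pow(267, Rational(1, 2)))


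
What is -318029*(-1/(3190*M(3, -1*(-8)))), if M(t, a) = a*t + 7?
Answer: 10259/3190 ≈ 3.2160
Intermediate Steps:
M(t, a) = 7 + a*t
-318029*(-1/(3190*M(3, -1*(-8)))) = -318029*(-1/(3190*(7 - 1*(-8)*3))) = -318029*(-1/(3190*(7 + 8*3))) = -318029*(-1/(3190*(7 + 24))) = -318029/(31*(-3190)) = -318029/(-98890) = -318029*(-1/98890) = 10259/3190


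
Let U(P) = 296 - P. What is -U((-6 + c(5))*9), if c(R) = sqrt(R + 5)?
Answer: -350 + 9*sqrt(10) ≈ -321.54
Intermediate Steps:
c(R) = sqrt(5 + R)
-U((-6 + c(5))*9) = -(296 - (-6 + sqrt(5 + 5))*9) = -(296 - (-6 + sqrt(10))*9) = -(296 - (-54 + 9*sqrt(10))) = -(296 + (54 - 9*sqrt(10))) = -(350 - 9*sqrt(10)) = -350 + 9*sqrt(10)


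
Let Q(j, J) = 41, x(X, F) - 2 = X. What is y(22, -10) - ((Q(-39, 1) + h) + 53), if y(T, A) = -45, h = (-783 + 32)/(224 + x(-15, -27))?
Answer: -28578/211 ≈ -135.44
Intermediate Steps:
x(X, F) = 2 + X
h = -751/211 (h = (-783 + 32)/(224 + (2 - 15)) = -751/(224 - 13) = -751/211 ≈ -3.5592)
y(22, -10) - ((Q(-39, 1) + h) + 53) = -45 - ((41 - 751/211) + 53) = -45 - (7900/211 + 53) = -45 - 1*19083/211 = -45 - 19083/211 = -28578/211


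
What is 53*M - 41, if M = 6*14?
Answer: 4411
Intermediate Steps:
M = 84
53*M - 41 = 53*84 - 41 = 4452 - 41 = 4411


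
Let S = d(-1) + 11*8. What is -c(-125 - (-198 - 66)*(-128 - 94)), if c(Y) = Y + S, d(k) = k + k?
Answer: 58647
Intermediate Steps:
d(k) = 2*k
S = 86 (S = 2*(-1) + 11*8 = -2 + 88 = 86)
c(Y) = 86 + Y (c(Y) = Y + 86 = 86 + Y)
-c(-125 - (-198 - 66)*(-128 - 94)) = -(86 + (-125 - (-198 - 66)*(-128 - 94))) = -(86 + (-125 - (-264)*(-222))) = -(86 + (-125 - 1*58608)) = -(86 + (-125 - 58608)) = -(86 - 58733) = -1*(-58647) = 58647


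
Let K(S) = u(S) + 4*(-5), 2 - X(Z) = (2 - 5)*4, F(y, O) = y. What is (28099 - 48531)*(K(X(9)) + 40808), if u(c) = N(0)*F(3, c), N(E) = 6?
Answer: -833748192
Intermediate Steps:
X(Z) = 14 (X(Z) = 2 - (2 - 5)*4 = 2 - (-3)*4 = 2 - 1*(-12) = 2 + 12 = 14)
u(c) = 18 (u(c) = 6*3 = 18)
K(S) = -2 (K(S) = 18 + 4*(-5) = 18 - 20 = -2)
(28099 - 48531)*(K(X(9)) + 40808) = (28099 - 48531)*(-2 + 40808) = -20432*40806 = -833748192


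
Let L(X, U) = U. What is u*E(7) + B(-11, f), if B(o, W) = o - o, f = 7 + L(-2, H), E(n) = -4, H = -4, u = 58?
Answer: -232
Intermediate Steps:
f = 3 (f = 7 - 4 = 3)
B(o, W) = 0
u*E(7) + B(-11, f) = 58*(-4) + 0 = -232 + 0 = -232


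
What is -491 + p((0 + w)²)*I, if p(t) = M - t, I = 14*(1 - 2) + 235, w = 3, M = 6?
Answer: -1154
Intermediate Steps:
I = 221 (I = 14*(-1) + 235 = -14 + 235 = 221)
p(t) = 6 - t
-491 + p((0 + w)²)*I = -491 + (6 - (0 + 3)²)*221 = -491 + (6 - 1*3²)*221 = -491 + (6 - 1*9)*221 = -491 + (6 - 9)*221 = -491 - 3*221 = -491 - 663 = -1154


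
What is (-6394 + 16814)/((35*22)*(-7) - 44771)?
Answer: -10420/50161 ≈ -0.20773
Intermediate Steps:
(-6394 + 16814)/((35*22)*(-7) - 44771) = 10420/(770*(-7) - 44771) = 10420/(-5390 - 44771) = 10420/(-50161) = 10420*(-1/50161) = -10420/50161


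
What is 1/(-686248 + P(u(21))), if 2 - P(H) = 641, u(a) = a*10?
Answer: -1/686887 ≈ -1.4558e-6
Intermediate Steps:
u(a) = 10*a
P(H) = -639 (P(H) = 2 - 1*641 = 2 - 641 = -639)
1/(-686248 + P(u(21))) = 1/(-686248 - 639) = 1/(-686887) = -1/686887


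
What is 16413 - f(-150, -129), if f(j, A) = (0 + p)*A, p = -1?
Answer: 16284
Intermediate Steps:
f(j, A) = -A (f(j, A) = (0 - 1)*A = -A)
16413 - f(-150, -129) = 16413 - (-1)*(-129) = 16413 - 1*129 = 16413 - 129 = 16284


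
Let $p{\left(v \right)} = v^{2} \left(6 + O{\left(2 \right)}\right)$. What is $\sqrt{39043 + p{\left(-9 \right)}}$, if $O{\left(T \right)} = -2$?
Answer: $\sqrt{39367} \approx 198.41$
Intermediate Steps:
$p{\left(v \right)} = 4 v^{2}$ ($p{\left(v \right)} = v^{2} \left(6 - 2\right) = v^{2} \cdot 4 = 4 v^{2}$)
$\sqrt{39043 + p{\left(-9 \right)}} = \sqrt{39043 + 4 \left(-9\right)^{2}} = \sqrt{39043 + 4 \cdot 81} = \sqrt{39043 + 324} = \sqrt{39367}$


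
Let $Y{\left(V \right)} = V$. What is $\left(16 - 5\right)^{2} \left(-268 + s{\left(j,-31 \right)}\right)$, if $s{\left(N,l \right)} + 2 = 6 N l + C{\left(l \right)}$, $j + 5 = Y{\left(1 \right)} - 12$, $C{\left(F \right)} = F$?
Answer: $323675$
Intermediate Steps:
$j = -16$ ($j = -5 + \left(1 - 12\right) = -5 - 11 = -16$)
$s{\left(N,l \right)} = -2 + l + 6 N l$ ($s{\left(N,l \right)} = -2 + \left(6 N l + l\right) = -2 + \left(l + 6 N l\right) = -2 + l + 6 N l$)
$\left(16 - 5\right)^{2} \left(-268 + s{\left(j,-31 \right)}\right) = \left(16 - 5\right)^{2} \left(-268 - \left(33 - 2976\right)\right) = 11^{2} \left(-268 - -2943\right) = 121 \left(-268 + 2943\right) = 121 \cdot 2675 = 323675$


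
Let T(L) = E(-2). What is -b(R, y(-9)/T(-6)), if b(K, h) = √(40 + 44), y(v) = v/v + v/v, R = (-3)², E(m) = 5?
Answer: -2*√21 ≈ -9.1651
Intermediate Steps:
R = 9
y(v) = 2 (y(v) = 1 + 1 = 2)
T(L) = 5
b(K, h) = 2*√21 (b(K, h) = √84 = 2*√21)
-b(R, y(-9)/T(-6)) = -2*√21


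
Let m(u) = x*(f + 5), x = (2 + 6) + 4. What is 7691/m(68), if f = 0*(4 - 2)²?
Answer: 7691/60 ≈ 128.18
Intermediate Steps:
x = 12 (x = 8 + 4 = 12)
f = 0 (f = 0*2² = 0*4 = 0)
m(u) = 60 (m(u) = 12*(0 + 5) = 12*5 = 60)
7691/m(68) = 7691/60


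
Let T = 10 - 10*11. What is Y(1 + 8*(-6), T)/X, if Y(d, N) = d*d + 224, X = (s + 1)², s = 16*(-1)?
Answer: 811/75 ≈ 10.813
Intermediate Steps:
T = -100 (T = 10 - 110 = -100)
s = -16
X = 225 (X = (-16 + 1)² = (-15)² = 225)
Y(d, N) = 224 + d² (Y(d, N) = d² + 224 = 224 + d²)
Y(1 + 8*(-6), T)/X = (224 + (1 + 8*(-6))²)/225 = (224 + (1 - 48)²)*(1/225) = (224 + (-47)²)*(1/225) = (224 + 2209)*(1/225) = 2433*(1/225) = 811/75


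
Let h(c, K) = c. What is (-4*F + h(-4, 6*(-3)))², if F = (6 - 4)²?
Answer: 400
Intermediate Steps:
F = 4 (F = 2² = 4)
(-4*F + h(-4, 6*(-3)))² = (-4*4 - 4)² = (-16 - 4)² = (-20)² = 400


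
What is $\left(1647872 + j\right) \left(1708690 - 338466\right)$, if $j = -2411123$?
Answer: $-1045824838224$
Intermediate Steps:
$\left(1647872 + j\right) \left(1708690 - 338466\right) = \left(1647872 - 2411123\right) \left(1708690 - 338466\right) = \left(-763251\right) 1370224 = -1045824838224$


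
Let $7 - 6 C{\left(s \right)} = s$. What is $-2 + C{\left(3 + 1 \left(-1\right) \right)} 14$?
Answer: $\frac{29}{3} \approx 9.6667$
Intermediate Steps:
$C{\left(s \right)} = \frac{7}{6} - \frac{s}{6}$
$-2 + C{\left(3 + 1 \left(-1\right) \right)} 14 = -2 + \left(\frac{7}{6} - \frac{3 + 1 \left(-1\right)}{6}\right) 14 = -2 + \left(\frac{7}{6} - \frac{3 - 1}{6}\right) 14 = -2 + \left(\frac{7}{6} - \frac{1}{3}\right) 14 = -2 + \frac{5}{6} \cdot 14 = -2 + \frac{35}{3} = \frac{29}{3}$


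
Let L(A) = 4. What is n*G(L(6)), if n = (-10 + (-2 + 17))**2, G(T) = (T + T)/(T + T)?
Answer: 25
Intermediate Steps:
G(T) = 1 (G(T) = (2*T)/((2*T)) = (2*T)*(1/(2*T)) = 1)
n = 25 (n = (-10 + 15)**2 = 5**2 = 25)
n*G(L(6)) = 25*1 = 25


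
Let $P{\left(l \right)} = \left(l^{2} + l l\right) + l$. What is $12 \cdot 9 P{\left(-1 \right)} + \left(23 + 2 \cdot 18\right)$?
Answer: $167$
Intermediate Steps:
$P{\left(l \right)} = l + 2 l^{2}$ ($P{\left(l \right)} = \left(l^{2} + l^{2}\right) + l = 2 l^{2} + l = l + 2 l^{2}$)
$12 \cdot 9 P{\left(-1 \right)} + \left(23 + 2 \cdot 18\right) = 12 \cdot 9 \left(- (1 + 2 \left(-1\right))\right) + \left(23 + 2 \cdot 18\right) = 108 \left(- (1 - 2)\right) + \left(23 + 36\right) = 108 \left(\left(-1\right) \left(-1\right)\right) + 59 = 108 \cdot 1 + 59 = 108 + 59 = 167$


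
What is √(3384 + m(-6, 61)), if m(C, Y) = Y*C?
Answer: √3018 ≈ 54.936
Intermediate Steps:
m(C, Y) = C*Y
√(3384 + m(-6, 61)) = √(3384 - 6*61) = √(3384 - 366) = √3018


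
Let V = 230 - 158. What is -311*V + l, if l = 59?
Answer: -22333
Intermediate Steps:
V = 72
-311*V + l = -311*72 + 59 = -22392 + 59 = -22333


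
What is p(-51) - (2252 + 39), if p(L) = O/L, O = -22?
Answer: -116819/51 ≈ -2290.6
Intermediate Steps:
p(L) = -22/L
p(-51) - (2252 + 39) = -22/(-51) - (2252 + 39) = -22*(-1/51) - 1*2291 = 22/51 - 2291 = -116819/51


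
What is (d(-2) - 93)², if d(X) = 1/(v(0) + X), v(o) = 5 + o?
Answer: 77284/9 ≈ 8587.1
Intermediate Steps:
d(X) = 1/(5 + X) (d(X) = 1/((5 + 0) + X) = 1/(5 + X))
(d(-2) - 93)² = (1/(5 - 2) - 93)² = (1/3 - 93)² = (⅓ - 93)² = (-278/3)² = 77284/9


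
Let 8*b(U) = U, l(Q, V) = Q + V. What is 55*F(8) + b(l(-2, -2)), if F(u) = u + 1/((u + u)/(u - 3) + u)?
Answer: 24887/56 ≈ 444.41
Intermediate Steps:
b(U) = U/8
F(u) = u + 1/(u + 2*u/(-3 + u)) (F(u) = u + 1/((2*u)/(-3 + u) + u) = u + 1/(2*u/(-3 + u) + u) = u + 1/(u + 2*u/(-3 + u)))
55*F(8) + b(l(-2, -2)) = 55*((-3 + 8 + 8**3 - 1*8**2)/(8*(-1 + 8))) + (-2 - 2)/8 = 55*((1/8)*(-3 + 8 + 512 - 1*64)/7) + (1/8)*(-4) = 55*((1/8)*(1/7)*(-3 + 8 + 512 - 64)) - 1/2 = 55*((1/8)*(1/7)*453) - 1/2 = 55*(453/56) - 1/2 = 24915/56 - 1/2 = 24887/56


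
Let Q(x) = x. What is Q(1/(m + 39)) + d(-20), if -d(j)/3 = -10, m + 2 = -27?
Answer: 301/10 ≈ 30.100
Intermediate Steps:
m = -29 (m = -2 - 27 = -29)
d(j) = 30 (d(j) = -3*(-10) = 30)
Q(1/(m + 39)) + d(-20) = 1/(-29 + 39) + 30 = 1/10 + 30 = ⅒ + 30 = 301/10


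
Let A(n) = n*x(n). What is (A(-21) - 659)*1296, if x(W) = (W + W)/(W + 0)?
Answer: -908496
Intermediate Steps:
x(W) = 2 (x(W) = (2*W)/W = 2)
A(n) = 2*n (A(n) = n*2 = 2*n)
(A(-21) - 659)*1296 = (2*(-21) - 659)*1296 = (-42 - 659)*1296 = -701*1296 = -908496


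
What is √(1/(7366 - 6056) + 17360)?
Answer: √29791497310/1310 ≈ 131.76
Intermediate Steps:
√(1/(7366 - 6056) + 17360) = √(1/1310 + 17360) = √(22741601/1310) = √29791497310/1310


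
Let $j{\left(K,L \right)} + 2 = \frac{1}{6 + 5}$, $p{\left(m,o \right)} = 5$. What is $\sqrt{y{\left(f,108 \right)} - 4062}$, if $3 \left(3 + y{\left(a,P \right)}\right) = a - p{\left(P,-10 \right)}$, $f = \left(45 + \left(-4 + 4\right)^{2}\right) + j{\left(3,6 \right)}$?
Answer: $\frac{i \sqrt{4412958}}{33} \approx 63.658 i$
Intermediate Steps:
$j{\left(K,L \right)} = - \frac{21}{11}$ ($j{\left(K,L \right)} = -2 + \frac{1}{6 + 5} = -2 + \frac{1}{11} = - \frac{21}{11}$)
$f = \frac{474}{11}$ ($f = \left(45 + \left(-4 + 4\right)^{2}\right) - \frac{21}{11} = \left(45 + 0^{2}\right) - \frac{21}{11} = \left(45 + 0\right) - \frac{21}{11} = 45 - \frac{21}{11} = \frac{474}{11} \approx 43.091$)
$y{\left(a,P \right)} = - \frac{14}{3} + \frac{a}{3}$ ($y{\left(a,P \right)} = -3 + \frac{a - 5}{3} = -3 + \frac{-5 + a}{3} = -3 + \left(- \frac{5}{3} + \frac{a}{3}\right) = - \frac{14}{3} + \frac{a}{3}$)
$\sqrt{y{\left(f,108 \right)} - 4062} = \sqrt{\left(- \frac{14}{3} + \frac{1}{3} \cdot \frac{474}{11}\right) - 4062} = \sqrt{\left(- \frac{14}{3} + \frac{158}{11}\right) - 4062} = \sqrt{\frac{320}{33} - 4062} = \sqrt{- \frac{133726}{33}} = \frac{i \sqrt{4412958}}{33}$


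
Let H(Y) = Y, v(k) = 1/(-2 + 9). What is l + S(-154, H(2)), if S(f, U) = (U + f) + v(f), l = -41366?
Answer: -290625/7 ≈ -41518.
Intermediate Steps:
v(k) = 1/7
S(f, U) = 1/7 + U + f (S(f, U) = (U + f) + 1/7 = 1/7 + U + f)
l + S(-154, H(2)) = -41366 + (1/7 + 2 - 154) = -41366 - 1063/7 = -290625/7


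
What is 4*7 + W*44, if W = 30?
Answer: 1348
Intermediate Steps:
4*7 + W*44 = 4*7 + 30*44 = 28 + 1320 = 1348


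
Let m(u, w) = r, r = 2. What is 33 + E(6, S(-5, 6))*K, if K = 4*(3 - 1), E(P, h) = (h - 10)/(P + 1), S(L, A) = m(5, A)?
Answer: 167/7 ≈ 23.857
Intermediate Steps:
m(u, w) = 2
S(L, A) = 2
E(P, h) = (-10 + h)/(1 + P)
K = 8 (K = 4*2 = 8)
33 + E(6, S(-5, 6))*K = 33 + ((-10 + 2)/(1 + 6))*8 = 33 + (-8/7)*8 = 33 + ((⅐)*(-8))*8 = 33 - 8/7*8 = 33 - 64/7 = 167/7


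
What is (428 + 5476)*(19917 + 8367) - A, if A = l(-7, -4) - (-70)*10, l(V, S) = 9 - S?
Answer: 166988023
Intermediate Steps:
A = 713 (A = (9 - 1*(-4)) - (-70)*10 = (9 + 4) - 14*(-50) = 13 + 700 = 713)
(428 + 5476)*(19917 + 8367) - A = (428 + 5476)*(19917 + 8367) - 1*713 = 5904*28284 - 713 = 166988736 - 713 = 166988023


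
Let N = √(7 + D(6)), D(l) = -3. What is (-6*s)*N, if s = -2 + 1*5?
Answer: -36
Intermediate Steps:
s = 3 (s = -2 + 5 = 3)
N = 2 (N = √(7 - 3) = √4 = 2)
(-6*s)*N = -6*3*2 = -18*2 = -36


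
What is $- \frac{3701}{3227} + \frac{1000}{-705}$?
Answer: $- \frac{1167241}{455007} \approx -2.5653$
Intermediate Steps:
$- \frac{3701}{3227} + \frac{1000}{-705} = \left(-3701\right) \frac{1}{3227} + 1000 \left(- \frac{1}{705}\right) = - \frac{3701}{3227} - \frac{200}{141} = - \frac{1167241}{455007}$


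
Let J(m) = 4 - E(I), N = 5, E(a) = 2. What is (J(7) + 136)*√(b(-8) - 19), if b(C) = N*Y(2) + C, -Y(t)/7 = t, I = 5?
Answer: 138*I*√97 ≈ 1359.1*I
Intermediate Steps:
Y(t) = -7*t
b(C) = -70 + C (b(C) = 5*(-7*2) + C = 5*(-14) + C = -70 + C)
J(m) = 2 (J(m) = 4 - 1*2 = 4 - 2 = 2)
(J(7) + 136)*√(b(-8) - 19) = (2 + 136)*√((-70 - 8) - 19) = 138*√(-78 - 19) = 138*√(-97) = 138*(I*√97) = 138*I*√97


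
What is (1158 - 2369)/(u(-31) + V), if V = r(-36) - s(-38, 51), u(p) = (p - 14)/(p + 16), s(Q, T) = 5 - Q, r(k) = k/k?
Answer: 1211/39 ≈ 31.051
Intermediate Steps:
r(k) = 1
u(p) = (-14 + p)/(16 + p)
V = -42 (V = 1 - (5 - 1*(-38)) = 1 - (5 + 38) = 1 - 1*43 = 1 - 43 = -42)
(1158 - 2369)/(u(-31) + V) = (1158 - 2369)/((-14 - 31)/(16 - 31) - 42) = -1211/(-45/(-15) - 42) = -1211/(-1/15*(-45) - 42) = -1211/(3 - 42) = -1211/(-39) = -1211*(-1/39) = 1211/39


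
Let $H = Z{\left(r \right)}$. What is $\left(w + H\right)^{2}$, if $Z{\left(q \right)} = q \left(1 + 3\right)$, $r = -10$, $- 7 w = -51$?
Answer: $\frac{52441}{49} \approx 1070.2$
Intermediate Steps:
$w = \frac{51}{7}$ ($w = \left(- \frac{1}{7}\right) \left(-51\right) = \frac{51}{7} \approx 7.2857$)
$Z{\left(q \right)} = 4 q$ ($Z{\left(q \right)} = q 4 = 4 q$)
$H = -40$ ($H = 4 \left(-10\right) = -40$)
$\left(w + H\right)^{2} = \left(\frac{51}{7} - 40\right)^{2} = \left(- \frac{229}{7}\right)^{2} = \frac{52441}{49}$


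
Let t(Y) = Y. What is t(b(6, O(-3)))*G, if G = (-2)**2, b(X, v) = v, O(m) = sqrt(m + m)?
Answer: 4*I*sqrt(6) ≈ 9.798*I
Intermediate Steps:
O(m) = sqrt(2)*sqrt(m) (O(m) = sqrt(2*m) = sqrt(2)*sqrt(m))
G = 4
t(b(6, O(-3)))*G = (sqrt(2)*sqrt(-3))*4 = (sqrt(2)*(I*sqrt(3)))*4 = (I*sqrt(6))*4 = 4*I*sqrt(6)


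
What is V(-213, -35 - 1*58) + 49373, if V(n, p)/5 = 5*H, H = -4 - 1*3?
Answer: 49198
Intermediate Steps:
H = -7 (H = -4 - 3 = -7)
V(n, p) = -175 (V(n, p) = 5*(5*(-7)) = 5*(-35) = -175)
V(-213, -35 - 1*58) + 49373 = -175 + 49373 = 49198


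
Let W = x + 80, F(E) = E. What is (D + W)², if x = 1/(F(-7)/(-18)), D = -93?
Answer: 5329/49 ≈ 108.76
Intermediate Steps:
x = 18/7 (x = 1/(-7/(-18)) = 1/(-7*(-1/18)) = 1/(7/18) = 18/7 ≈ 2.5714)
W = 578/7 (W = 18/7 + 80 = 578/7 ≈ 82.571)
(D + W)² = (-93 + 578/7)² = (-73/7)² = 5329/49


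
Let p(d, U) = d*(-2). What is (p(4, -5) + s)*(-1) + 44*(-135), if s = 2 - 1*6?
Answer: -5928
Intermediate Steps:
p(d, U) = -2*d
s = -4 (s = 2 - 6 = -4)
(p(4, -5) + s)*(-1) + 44*(-135) = (-2*4 - 4)*(-1) + 44*(-135) = (-8 - 4)*(-1) - 5940 = -12*(-1) - 5940 = 12 - 5940 = -5928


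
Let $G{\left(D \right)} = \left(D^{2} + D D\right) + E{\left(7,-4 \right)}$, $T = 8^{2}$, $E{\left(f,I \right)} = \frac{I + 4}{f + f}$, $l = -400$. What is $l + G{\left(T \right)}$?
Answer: $7792$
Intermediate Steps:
$E{\left(f,I \right)} = \frac{4 + I}{2 f}$
$T = 64$
$G{\left(D \right)} = 2 D^{2}$ ($G{\left(D \right)} = \left(D^{2} + D D\right) + \frac{4 - 4}{2 \cdot 7} = \left(D^{2} + D^{2}\right) + \frac{1}{2} \cdot \frac{1}{7} \cdot 0 = 2 D^{2} + 0 = 2 D^{2}$)
$l + G{\left(T \right)} = -400 + 2 \cdot 64^{2} = -400 + 2 \cdot 4096 = -400 + 8192 = 7792$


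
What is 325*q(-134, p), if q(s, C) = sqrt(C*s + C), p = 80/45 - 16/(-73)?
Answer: 1300*I*sqrt(796138)/219 ≈ 5296.6*I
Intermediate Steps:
p = 1312/657 (p = 80*(1/45) - 16*(-1/73) = 16/9 + 16/73 = 1312/657 ≈ 1.9970)
q(s, C) = sqrt(C + C*s)
325*q(-134, p) = 325*sqrt(1312*(1 - 134)/657) = 325*sqrt((1312/657)*(-133)) = 325*sqrt(-174496/657) = 325*(4*I*sqrt(796138)/219) = 1300*I*sqrt(796138)/219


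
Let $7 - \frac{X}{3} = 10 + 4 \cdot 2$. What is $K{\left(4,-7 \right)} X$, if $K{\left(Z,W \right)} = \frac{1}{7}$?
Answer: $- \frac{33}{7} \approx -4.7143$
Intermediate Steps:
$K{\left(Z,W \right)} = \frac{1}{7}$
$X = -33$ ($X = 21 - 3 \left(10 + 4 \cdot 2\right) = 21 - 3 \left(10 + 8\right) = 21 - 54 = -33$)
$K{\left(4,-7 \right)} X = \frac{1}{7} \left(-33\right) = - \frac{33}{7}$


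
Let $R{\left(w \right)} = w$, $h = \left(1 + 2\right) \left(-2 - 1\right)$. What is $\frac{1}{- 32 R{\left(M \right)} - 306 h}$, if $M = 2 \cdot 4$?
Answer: $\frac{1}{2498} \approx 0.00040032$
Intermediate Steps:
$h = -9$ ($h = 3 \left(-3\right) = -9$)
$M = 8$
$\frac{1}{- 32 R{\left(M \right)} - 306 h} = \frac{1}{\left(-32\right) 8 - -2754} = \frac{1}{-256 + 2754} = \frac{1}{2498}$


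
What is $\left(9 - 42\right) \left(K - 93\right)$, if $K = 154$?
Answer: $-2013$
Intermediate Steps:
$\left(9 - 42\right) \left(K - 93\right) = \left(9 - 42\right) \left(154 - 93\right) = \left(9 - 42\right) 61 = \left(-33\right) 61 = -2013$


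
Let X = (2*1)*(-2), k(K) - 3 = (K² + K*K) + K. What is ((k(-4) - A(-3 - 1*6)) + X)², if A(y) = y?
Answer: 1296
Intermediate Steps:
k(K) = 3 + K + 2*K² (k(K) = 3 + ((K² + K*K) + K) = 3 + ((K² + K²) + K) = 3 + (2*K² + K) = 3 + (K + 2*K²) = 3 + K + 2*K²)
X = -4 (X = 2*(-2) = -4)
((k(-4) - A(-3 - 1*6)) + X)² = (((3 - 4 + 2*(-4)²) - (-3 - 1*6)) - 4)² = (((3 - 4 + 2*16) - (-3 - 6)) - 4)² = (((3 - 4 + 32) - 1*(-9)) - 4)² = ((31 + 9) - 4)² = (40 - 4)² = 36² = 1296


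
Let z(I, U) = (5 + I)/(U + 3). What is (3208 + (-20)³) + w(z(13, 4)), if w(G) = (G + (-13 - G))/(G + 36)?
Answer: -1293931/270 ≈ -4792.3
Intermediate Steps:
z(I, U) = (5 + I)/(3 + U)
w(G) = -13/(36 + G)
(3208 + (-20)³) + w(z(13, 4)) = (3208 + (-20)³) - 13/(36 + (5 + 13)/(3 + 4)) = (3208 - 8000) - 13/(36 + 18/7) = -4792 - 13/(36 + (⅐)*18) = -4792 - 13/(36 + 18/7) = -4792 - 13/270/7 = -4792 - 13*7/270 = -4792 - 91/270 = -1293931/270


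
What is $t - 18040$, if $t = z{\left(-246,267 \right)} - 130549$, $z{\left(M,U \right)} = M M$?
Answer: $-88073$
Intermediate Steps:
$z{\left(M,U \right)} = M^{2}$
$t = -70033$ ($t = \left(-246\right)^{2} - 130549 = 60516 - 130549 = -70033$)
$t - 18040 = -70033 - 18040 = -88073$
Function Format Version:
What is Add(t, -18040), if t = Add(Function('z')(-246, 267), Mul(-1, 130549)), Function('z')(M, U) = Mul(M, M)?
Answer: -88073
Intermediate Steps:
Function('z')(M, U) = Pow(M, 2)
t = -70033 (t = Add(Pow(-246, 2), Mul(-1, 130549)) = Add(60516, -130549) = -70033)
Add(t, -18040) = Add(-70033, -18040) = -88073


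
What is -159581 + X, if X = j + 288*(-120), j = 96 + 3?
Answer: -194042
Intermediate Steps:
j = 99
X = -34461 (X = 99 + 288*(-120) = 99 - 34560 = -34461)
-159581 + X = -159581 - 34461 = -194042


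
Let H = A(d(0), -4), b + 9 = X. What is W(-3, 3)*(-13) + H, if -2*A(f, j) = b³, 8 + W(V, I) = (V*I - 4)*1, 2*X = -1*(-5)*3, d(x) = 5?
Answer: 4395/16 ≈ 274.69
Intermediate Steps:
X = 15/2 (X = (-1*(-5)*3)/2 = (5*3)/2 = (½)*15 = 15/2 ≈ 7.5000)
b = -3/2 (b = -9 + 15/2 = -3/2 ≈ -1.5000)
W(V, I) = -12 + I*V (W(V, I) = -8 + (V*I - 4)*1 = -8 + (I*V - 4)*1 = -8 + (-4 + I*V)*1 = -8 + (-4 + I*V) = -12 + I*V)
A(f, j) = 27/16 (A(f, j) = -(-3/2)³/2 = -½*(-27/8) = 27/16)
H = 27/16 ≈ 1.6875
W(-3, 3)*(-13) + H = (-12 + 3*(-3))*(-13) + 27/16 = (-12 - 9)*(-13) + 27/16 = -21*(-13) + 27/16 = 273 + 27/16 = 4395/16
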